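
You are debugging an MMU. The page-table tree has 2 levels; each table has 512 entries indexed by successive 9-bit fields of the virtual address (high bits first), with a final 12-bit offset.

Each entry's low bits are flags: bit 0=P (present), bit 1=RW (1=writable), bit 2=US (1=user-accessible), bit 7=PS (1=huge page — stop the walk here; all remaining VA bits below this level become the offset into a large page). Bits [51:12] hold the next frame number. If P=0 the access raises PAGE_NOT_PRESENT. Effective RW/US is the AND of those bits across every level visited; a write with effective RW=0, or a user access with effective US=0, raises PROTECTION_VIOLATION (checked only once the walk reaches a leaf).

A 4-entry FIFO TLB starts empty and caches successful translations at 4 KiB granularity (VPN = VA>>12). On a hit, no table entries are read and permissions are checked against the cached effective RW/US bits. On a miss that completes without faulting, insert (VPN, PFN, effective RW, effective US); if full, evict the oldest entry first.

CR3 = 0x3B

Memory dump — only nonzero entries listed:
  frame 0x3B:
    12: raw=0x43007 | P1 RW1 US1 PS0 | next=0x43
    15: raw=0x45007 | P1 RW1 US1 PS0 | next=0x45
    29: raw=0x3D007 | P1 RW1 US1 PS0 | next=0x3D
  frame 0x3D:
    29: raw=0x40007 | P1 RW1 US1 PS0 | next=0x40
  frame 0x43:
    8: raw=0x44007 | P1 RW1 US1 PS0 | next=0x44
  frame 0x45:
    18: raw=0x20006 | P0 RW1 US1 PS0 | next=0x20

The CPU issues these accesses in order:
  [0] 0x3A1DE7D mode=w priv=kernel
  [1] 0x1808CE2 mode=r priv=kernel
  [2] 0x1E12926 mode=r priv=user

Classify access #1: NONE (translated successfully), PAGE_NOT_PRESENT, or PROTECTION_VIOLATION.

Walk each access:
#0 VA=0x3A1DE7D (w,kernel):
  lvl0: tbl 0x3B, slot 29 ⇒ 0x3D007 (P1/RW1/US1/PS0)
  lvl1: tbl 0x3D, slot 29 ⇒ 0x40007 (P1/RW1/US1/PS0)
  ✓ 0x40E7D  — 2 lookups
#1 VA=0x1808CE2 (r,kernel):
  lvl0: tbl 0x3B, slot 12 ⇒ 0x43007 (P1/RW1/US1/PS0)
  lvl1: tbl 0x43, slot 8 ⇒ 0x44007 (P1/RW1/US1/PS0)
  ✓ 0x44CE2  — 2 lookups
#2 VA=0x1E12926 (r,user):
  lvl0: tbl 0x3B, slot 15 ⇒ 0x45007 (P1/RW1/US1/PS0)
  lvl1: tbl 0x45, slot 18 ⇒ 0x20006 (P0/RW1/US1/PS0)
  ⇒ fault: PAGE_NOT_PRESENT  — 2 lookups

Access #1 fault: NONE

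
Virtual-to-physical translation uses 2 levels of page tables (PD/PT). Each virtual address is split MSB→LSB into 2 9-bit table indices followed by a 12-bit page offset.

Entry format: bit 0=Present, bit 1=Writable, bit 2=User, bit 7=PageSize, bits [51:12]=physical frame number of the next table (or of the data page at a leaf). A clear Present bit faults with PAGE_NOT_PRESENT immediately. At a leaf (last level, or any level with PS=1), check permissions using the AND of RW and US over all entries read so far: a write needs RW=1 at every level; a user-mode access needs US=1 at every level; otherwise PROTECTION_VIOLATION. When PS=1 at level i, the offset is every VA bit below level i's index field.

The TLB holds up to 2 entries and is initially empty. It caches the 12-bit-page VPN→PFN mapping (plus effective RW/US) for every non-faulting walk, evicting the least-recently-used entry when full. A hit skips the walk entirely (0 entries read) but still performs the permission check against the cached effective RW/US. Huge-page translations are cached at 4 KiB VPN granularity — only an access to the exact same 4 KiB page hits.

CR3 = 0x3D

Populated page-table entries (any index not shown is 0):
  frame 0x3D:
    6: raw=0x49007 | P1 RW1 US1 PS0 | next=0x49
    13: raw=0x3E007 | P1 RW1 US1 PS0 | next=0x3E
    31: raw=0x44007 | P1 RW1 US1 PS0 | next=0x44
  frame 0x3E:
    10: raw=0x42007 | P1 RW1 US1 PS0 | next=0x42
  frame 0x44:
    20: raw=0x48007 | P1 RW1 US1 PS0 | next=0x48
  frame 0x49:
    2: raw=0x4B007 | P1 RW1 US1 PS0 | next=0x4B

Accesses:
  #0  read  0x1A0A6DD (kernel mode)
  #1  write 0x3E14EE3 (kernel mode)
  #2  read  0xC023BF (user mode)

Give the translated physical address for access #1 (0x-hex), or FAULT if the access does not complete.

Per-access translation:
#0 VA=0x1A0A6DD (r,kernel):
  [0] read 0x3D idx=13: raw=0x3E007 flags P=1 W=1 U=1 S=0
  [1] read 0x3E idx=10: raw=0x42007 flags P=1 W=1 U=1 S=0
  → PA=0x426DD  (2 entries read)
#1 VA=0x3E14EE3 (w,kernel):
  [0] read 0x3D idx=31: raw=0x44007 flags P=1 W=1 U=1 S=0
  [1] read 0x44 idx=20: raw=0x48007 flags P=1 W=1 U=1 S=0
  → PA=0x48EE3  (2 entries read)
#2 VA=0xC023BF (r,user):
  [0] read 0x3D idx=6: raw=0x49007 flags P=1 W=1 U=1 S=0
  [1] read 0x49 idx=2: raw=0x4B007 flags P=1 W=1 U=1 S=0
  → PA=0x4B3BF  (2 entries read)

Access #1 PA: 0x48EE3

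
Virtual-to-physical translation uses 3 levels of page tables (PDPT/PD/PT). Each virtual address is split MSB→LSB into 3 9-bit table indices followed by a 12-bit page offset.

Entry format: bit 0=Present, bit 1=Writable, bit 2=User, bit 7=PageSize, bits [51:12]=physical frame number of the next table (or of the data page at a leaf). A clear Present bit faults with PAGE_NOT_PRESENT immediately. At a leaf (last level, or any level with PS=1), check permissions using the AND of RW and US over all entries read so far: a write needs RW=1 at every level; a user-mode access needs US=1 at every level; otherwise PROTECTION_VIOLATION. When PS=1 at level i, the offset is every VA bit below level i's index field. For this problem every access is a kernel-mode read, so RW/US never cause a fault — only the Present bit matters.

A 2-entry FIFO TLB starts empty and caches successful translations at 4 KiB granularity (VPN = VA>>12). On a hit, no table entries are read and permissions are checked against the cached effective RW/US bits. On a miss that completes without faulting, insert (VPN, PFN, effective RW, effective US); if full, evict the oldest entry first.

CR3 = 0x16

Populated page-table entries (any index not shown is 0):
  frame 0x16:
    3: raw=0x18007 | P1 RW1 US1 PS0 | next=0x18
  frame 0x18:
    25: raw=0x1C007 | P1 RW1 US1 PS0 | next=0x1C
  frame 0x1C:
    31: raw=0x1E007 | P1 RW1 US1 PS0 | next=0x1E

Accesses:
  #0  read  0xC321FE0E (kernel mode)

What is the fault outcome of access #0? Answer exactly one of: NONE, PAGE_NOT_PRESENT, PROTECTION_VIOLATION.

Walk each access:
#0 VA=0xC321FE0E (r,kernel):
  lvl0: tbl 0x16, slot 3 ⇒ 0x18007 (P1/RW1/US1/PS0)
  lvl1: tbl 0x18, slot 25 ⇒ 0x1C007 (P1/RW1/US1/PS0)
  lvl2: tbl 0x1C, slot 31 ⇒ 0x1E007 (P1/RW1/US1/PS0)
  ✓ 0x1EE0E  — 3 lookups

Access #0 fault: NONE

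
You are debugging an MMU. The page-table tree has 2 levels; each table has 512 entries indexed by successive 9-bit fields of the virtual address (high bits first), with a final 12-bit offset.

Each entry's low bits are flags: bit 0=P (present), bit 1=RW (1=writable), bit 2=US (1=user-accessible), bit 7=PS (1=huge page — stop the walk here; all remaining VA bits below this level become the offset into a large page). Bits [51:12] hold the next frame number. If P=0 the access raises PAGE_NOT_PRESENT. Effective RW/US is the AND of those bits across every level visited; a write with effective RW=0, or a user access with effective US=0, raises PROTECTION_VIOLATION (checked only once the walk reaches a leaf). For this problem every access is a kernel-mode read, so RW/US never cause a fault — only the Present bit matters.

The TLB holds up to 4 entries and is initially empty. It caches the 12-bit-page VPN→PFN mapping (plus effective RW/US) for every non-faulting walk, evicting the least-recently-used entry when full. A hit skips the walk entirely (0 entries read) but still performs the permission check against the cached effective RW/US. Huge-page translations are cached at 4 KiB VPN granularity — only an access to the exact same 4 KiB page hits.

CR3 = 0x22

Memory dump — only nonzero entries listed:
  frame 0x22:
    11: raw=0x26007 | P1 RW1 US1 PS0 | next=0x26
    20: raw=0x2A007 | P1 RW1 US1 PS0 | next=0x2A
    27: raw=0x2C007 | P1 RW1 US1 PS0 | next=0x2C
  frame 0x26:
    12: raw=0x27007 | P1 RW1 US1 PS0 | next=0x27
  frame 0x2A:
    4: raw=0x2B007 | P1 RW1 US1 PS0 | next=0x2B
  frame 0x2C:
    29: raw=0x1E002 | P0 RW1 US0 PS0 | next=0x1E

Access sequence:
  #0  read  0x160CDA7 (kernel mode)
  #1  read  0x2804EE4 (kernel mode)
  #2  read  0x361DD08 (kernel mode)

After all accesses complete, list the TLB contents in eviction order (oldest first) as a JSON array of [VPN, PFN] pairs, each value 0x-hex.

Per-access translation:
#0 VA=0x160CDA7 (r,kernel):
  L0: frame=0x22 idx=11 entry=0x26007 [P=1 RW=1 US=1 PS=0]
  L1: frame=0x26 idx=12 entry=0x27007 [P=1 RW=1 US=1 PS=0]
  ✓ 0x27DA7  — 2 lookups
#1 VA=0x2804EE4 (r,kernel):
  L0: frame=0x22 idx=20 entry=0x2A007 [P=1 RW=1 US=1 PS=0]
  L1: frame=0x2A idx=4 entry=0x2B007 [P=1 RW=1 US=1 PS=0]
  ✓ 0x2BEE4  — 2 lookups
#2 VA=0x361DD08 (r,kernel):
  L0: frame=0x22 idx=27 entry=0x2C007 [P=1 RW=1 US=1 PS=0]
  L1: frame=0x2C idx=29 entry=0x1E002 [P=0 RW=1 US=0 PS=0]
  → PAGE_NOT_PRESENT  (2 entries read)

TLB: [["0x160C", "0x27"], ["0x2804", "0x2B"]]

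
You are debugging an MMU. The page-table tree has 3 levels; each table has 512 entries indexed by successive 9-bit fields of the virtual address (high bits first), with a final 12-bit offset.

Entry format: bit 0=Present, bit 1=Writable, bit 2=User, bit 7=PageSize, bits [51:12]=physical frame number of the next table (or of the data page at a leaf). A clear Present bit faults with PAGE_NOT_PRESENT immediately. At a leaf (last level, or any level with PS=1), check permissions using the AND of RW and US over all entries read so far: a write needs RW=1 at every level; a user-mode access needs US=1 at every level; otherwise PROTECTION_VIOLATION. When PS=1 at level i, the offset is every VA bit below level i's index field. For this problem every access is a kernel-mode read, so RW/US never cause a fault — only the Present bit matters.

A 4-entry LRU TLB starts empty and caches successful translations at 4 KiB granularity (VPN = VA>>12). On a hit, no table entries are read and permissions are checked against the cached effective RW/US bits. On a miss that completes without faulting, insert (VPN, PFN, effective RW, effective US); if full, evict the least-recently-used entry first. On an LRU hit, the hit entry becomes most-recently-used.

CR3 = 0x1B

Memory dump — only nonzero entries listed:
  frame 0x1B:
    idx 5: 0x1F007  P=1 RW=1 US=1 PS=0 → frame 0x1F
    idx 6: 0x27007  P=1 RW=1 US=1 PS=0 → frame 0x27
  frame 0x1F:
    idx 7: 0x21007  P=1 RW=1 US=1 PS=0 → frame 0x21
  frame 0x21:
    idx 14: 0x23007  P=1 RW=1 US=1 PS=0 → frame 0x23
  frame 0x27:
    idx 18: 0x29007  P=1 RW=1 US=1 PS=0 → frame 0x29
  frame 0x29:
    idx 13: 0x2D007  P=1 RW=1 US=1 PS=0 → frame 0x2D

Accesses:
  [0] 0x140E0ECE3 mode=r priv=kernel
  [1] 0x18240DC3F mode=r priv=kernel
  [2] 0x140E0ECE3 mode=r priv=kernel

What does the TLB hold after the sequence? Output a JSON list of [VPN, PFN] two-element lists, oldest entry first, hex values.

Trace:
#0 VA=0x140E0ECE3 (r,kernel):
  L0: frame=0x1B idx=5 entry=0x1F007 [P=1 RW=1 US=1 PS=0]
  L1: frame=0x1F idx=7 entry=0x21007 [P=1 RW=1 US=1 PS=0]
  L2: frame=0x21 idx=14 entry=0x23007 [P=1 RW=1 US=1 PS=0]
  ⇒ phys 0x23CE3  [3 reads]
#1 VA=0x18240DC3F (r,kernel):
  L0: frame=0x1B idx=6 entry=0x27007 [P=1 RW=1 US=1 PS=0]
  L1: frame=0x27 idx=18 entry=0x29007 [P=1 RW=1 US=1 PS=0]
  L2: frame=0x29 idx=13 entry=0x2D007 [P=1 RW=1 US=1 PS=0]
  ⇒ phys 0x2DC3F  [3 reads]
#2 VA=0x140E0ECE3 (r,kernel):
  TLB hit vpn=0x140E0E → PA=0x23CE3

TLB: [["0x18240D", "0x2D"], ["0x140E0E", "0x23"]]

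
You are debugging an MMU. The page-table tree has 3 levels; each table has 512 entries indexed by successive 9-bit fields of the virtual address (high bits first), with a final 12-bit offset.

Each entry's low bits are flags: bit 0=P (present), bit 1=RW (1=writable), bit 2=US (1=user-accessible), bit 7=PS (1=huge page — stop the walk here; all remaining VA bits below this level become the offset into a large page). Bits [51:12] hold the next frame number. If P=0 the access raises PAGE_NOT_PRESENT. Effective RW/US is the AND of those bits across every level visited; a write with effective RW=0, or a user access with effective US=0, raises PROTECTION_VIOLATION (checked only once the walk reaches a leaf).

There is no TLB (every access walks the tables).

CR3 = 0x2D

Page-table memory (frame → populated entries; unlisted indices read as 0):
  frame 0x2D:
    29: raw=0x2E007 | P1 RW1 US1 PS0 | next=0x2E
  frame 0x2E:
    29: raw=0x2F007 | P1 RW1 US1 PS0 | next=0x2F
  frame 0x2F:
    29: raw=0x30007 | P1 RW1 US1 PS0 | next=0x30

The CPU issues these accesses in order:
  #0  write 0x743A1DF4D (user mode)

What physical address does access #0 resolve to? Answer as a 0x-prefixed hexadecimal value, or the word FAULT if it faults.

Walk each access:
#0 VA=0x743A1DF4D (w,user):
  L0: frame=0x2D idx=29 entry=0x2E007 [P=1 RW=1 US=1 PS=0]
  L1: frame=0x2E idx=29 entry=0x2F007 [P=1 RW=1 US=1 PS=0]
  L2: frame=0x2F idx=29 entry=0x30007 [P=1 RW=1 US=1 PS=0]
  ✓ 0x30F4D  — 3 lookups

Access #0 PA: 0x30F4D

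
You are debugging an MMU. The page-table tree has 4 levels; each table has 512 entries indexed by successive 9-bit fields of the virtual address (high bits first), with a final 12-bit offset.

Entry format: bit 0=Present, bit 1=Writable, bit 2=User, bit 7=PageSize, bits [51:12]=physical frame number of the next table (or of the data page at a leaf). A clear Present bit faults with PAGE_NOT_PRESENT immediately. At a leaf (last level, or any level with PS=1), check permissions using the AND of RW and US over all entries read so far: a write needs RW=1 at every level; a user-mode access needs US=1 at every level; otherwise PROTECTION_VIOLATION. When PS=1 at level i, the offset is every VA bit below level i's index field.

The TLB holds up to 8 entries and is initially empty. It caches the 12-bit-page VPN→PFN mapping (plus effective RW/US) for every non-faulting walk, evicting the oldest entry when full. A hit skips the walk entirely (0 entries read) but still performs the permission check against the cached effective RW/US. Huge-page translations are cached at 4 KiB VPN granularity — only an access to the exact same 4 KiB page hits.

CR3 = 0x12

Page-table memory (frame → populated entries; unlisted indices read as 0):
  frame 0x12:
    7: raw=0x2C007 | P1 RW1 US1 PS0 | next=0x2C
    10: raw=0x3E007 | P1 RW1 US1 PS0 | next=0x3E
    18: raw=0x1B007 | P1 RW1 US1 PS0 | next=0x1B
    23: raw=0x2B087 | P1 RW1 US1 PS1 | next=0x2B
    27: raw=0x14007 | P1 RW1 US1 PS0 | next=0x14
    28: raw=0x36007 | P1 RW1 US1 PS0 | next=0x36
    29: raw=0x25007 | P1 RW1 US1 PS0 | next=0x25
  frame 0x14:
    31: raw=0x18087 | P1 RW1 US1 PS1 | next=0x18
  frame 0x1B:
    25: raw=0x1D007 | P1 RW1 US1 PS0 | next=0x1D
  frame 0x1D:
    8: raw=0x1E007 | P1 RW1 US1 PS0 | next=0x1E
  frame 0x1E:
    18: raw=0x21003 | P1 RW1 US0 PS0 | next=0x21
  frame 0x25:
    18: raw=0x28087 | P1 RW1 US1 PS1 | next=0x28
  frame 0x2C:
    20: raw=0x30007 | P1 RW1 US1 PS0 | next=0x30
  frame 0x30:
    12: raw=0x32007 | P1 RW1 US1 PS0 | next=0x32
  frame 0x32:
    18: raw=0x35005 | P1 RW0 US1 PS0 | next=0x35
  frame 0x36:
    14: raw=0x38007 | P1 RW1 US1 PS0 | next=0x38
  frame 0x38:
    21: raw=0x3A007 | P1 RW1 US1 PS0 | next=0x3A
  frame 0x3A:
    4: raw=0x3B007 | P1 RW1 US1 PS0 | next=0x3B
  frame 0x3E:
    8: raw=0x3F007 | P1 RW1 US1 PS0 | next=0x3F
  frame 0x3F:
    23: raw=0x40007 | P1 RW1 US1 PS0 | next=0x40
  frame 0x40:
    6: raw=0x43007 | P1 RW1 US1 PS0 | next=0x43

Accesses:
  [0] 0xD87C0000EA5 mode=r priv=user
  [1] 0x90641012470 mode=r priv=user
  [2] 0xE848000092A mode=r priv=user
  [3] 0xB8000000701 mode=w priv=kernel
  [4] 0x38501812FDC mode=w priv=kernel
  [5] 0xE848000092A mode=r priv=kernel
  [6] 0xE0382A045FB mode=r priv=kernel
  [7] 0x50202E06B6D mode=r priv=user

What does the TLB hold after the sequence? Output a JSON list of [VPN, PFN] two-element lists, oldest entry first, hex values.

Walk each access:
#0 VA=0xD87C0000EA5 (r,user):
  [0] read 0x12 idx=27: raw=0x14007 flags P=1 W=1 U=1 S=0
  [1] read 0x14 idx=31: raw=0x18087 flags P=1 W=1 U=1 S=1
  ⇒ phys 0x18EA5 (huge @L1)  [2 reads]
#1 VA=0x90641012470 (r,user):
  [0] read 0x12 idx=18: raw=0x1B007 flags P=1 W=1 U=1 S=0
  [1] read 0x1B idx=25: raw=0x1D007 flags P=1 W=1 U=1 S=0
  [2] read 0x1D idx=8: raw=0x1E007 flags P=1 W=1 U=1 S=0
  [3] read 0x1E idx=18: raw=0x21003 flags P=1 W=1 U=0 S=0
  ✗ PROTECTION_VIOLATION  [4 reads]
#2 VA=0xE848000092A (r,user):
  [0] read 0x12 idx=29: raw=0x25007 flags P=1 W=1 U=1 S=0
  [1] read 0x25 idx=18: raw=0x28087 flags P=1 W=1 U=1 S=1
  ⇒ phys 0x2892A (huge @L1)  [2 reads]
#3 VA=0xB8000000701 (w,kernel):
  [0] read 0x12 idx=23: raw=0x2B087 flags P=1 W=1 U=1 S=1
  ⇒ phys 0x2B701 (huge @L0)  [1 reads]
#4 VA=0x38501812FDC (w,kernel):
  [0] read 0x12 idx=7: raw=0x2C007 flags P=1 W=1 U=1 S=0
  [1] read 0x2C idx=20: raw=0x30007 flags P=1 W=1 U=1 S=0
  [2] read 0x30 idx=12: raw=0x32007 flags P=1 W=1 U=1 S=0
  [3] read 0x32 idx=18: raw=0x35005 flags P=1 W=0 U=1 S=0
  ✗ PROTECTION_VIOLATION  [4 reads]
#5 VA=0xE848000092A (r,kernel):
  TLB hit vpn=0xE8480000 → PA=0x2892A
#6 VA=0xE0382A045FB (r,kernel):
  [0] read 0x12 idx=28: raw=0x36007 flags P=1 W=1 U=1 S=0
  [1] read 0x36 idx=14: raw=0x38007 flags P=1 W=1 U=1 S=0
  [2] read 0x38 idx=21: raw=0x3A007 flags P=1 W=1 U=1 S=0
  [3] read 0x3A idx=4: raw=0x3B007 flags P=1 W=1 U=1 S=0
  ⇒ phys 0x3B5FB  [4 reads]
#7 VA=0x50202E06B6D (r,user):
  [0] read 0x12 idx=10: raw=0x3E007 flags P=1 W=1 U=1 S=0
  [1] read 0x3E idx=8: raw=0x3F007 flags P=1 W=1 U=1 S=0
  [2] read 0x3F idx=23: raw=0x40007 flags P=1 W=1 U=1 S=0
  [3] read 0x40 idx=6: raw=0x43007 flags P=1 W=1 U=1 S=0
  ⇒ phys 0x43B6D  [4 reads]

TLB: [["0xD87C0000", "0x18"], ["0xE8480000", "0x28"], ["0xB8000000", "0x2B"], ["0xE0382A04", "0x3B"], ["0x50202E06", "0x43"]]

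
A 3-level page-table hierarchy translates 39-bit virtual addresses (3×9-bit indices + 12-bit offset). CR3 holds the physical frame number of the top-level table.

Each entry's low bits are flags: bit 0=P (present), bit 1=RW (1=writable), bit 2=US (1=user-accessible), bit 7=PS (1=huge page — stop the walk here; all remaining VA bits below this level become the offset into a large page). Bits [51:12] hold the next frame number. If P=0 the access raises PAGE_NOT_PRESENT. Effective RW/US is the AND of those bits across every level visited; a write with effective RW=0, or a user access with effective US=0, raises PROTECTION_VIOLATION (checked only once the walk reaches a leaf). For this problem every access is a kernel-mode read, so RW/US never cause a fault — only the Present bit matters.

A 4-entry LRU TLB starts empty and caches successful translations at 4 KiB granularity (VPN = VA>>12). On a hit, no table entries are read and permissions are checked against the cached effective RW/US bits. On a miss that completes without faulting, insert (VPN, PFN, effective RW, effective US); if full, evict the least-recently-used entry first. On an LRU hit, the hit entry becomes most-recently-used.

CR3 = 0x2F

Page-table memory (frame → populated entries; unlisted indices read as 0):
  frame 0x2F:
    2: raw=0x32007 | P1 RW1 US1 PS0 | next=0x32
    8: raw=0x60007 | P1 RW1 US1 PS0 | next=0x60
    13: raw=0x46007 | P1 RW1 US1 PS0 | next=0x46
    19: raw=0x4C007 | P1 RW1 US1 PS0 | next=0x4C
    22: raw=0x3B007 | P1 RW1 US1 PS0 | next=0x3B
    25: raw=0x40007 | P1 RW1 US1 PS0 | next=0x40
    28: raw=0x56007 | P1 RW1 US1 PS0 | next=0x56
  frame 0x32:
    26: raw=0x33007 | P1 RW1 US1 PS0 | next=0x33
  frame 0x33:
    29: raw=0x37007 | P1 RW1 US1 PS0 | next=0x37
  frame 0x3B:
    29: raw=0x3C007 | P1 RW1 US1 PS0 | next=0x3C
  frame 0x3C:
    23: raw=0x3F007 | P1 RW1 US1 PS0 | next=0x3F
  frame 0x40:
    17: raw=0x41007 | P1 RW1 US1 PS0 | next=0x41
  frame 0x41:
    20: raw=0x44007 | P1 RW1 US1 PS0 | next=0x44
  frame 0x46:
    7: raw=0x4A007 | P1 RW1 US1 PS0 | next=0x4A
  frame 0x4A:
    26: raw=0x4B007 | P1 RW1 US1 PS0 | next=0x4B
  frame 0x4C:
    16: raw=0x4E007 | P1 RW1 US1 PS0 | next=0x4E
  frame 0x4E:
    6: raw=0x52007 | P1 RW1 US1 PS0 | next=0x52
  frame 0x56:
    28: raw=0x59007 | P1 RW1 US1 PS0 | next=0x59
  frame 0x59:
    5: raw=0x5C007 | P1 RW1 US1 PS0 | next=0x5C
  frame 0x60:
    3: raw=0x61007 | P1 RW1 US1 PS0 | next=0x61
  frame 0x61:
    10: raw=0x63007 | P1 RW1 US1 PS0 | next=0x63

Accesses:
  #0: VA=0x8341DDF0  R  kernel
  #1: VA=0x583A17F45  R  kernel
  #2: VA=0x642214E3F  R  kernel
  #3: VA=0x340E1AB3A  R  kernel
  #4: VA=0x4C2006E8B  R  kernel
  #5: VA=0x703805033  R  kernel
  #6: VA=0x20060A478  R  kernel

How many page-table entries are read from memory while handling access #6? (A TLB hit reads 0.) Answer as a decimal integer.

Trace:
#0 VA=0x8341DDF0 (r,kernel):
  L0 @0x2F[2] → 0x32007  P=1,RW=1,US=1,PS=0
  L1 @0x32[26] → 0x33007  P=1,RW=1,US=1,PS=0
  L2 @0x33[29] → 0x37007  P=1,RW=1,US=1,PS=0
  ⇒ phys 0x37DF0  [3 reads]
#1 VA=0x583A17F45 (r,kernel):
  L0 @0x2F[22] → 0x3B007  P=1,RW=1,US=1,PS=0
  L1 @0x3B[29] → 0x3C007  P=1,RW=1,US=1,PS=0
  L2 @0x3C[23] → 0x3F007  P=1,RW=1,US=1,PS=0
  ⇒ phys 0x3FF45  [3 reads]
#2 VA=0x642214E3F (r,kernel):
  L0 @0x2F[25] → 0x40007  P=1,RW=1,US=1,PS=0
  L1 @0x40[17] → 0x41007  P=1,RW=1,US=1,PS=0
  L2 @0x41[20] → 0x44007  P=1,RW=1,US=1,PS=0
  ⇒ phys 0x44E3F  [3 reads]
#3 VA=0x340E1AB3A (r,kernel):
  L0 @0x2F[13] → 0x46007  P=1,RW=1,US=1,PS=0
  L1 @0x46[7] → 0x4A007  P=1,RW=1,US=1,PS=0
  L2 @0x4A[26] → 0x4B007  P=1,RW=1,US=1,PS=0
  ⇒ phys 0x4BB3A  [3 reads]
#4 VA=0x4C2006E8B (r,kernel):
  L0 @0x2F[19] → 0x4C007  P=1,RW=1,US=1,PS=0
  L1 @0x4C[16] → 0x4E007  P=1,RW=1,US=1,PS=0
  L2 @0x4E[6] → 0x52007  P=1,RW=1,US=1,PS=0
  ⇒ phys 0x52E8B  [3 reads]
#5 VA=0x703805033 (r,kernel):
  L0 @0x2F[28] → 0x56007  P=1,RW=1,US=1,PS=0
  L1 @0x56[28] → 0x59007  P=1,RW=1,US=1,PS=0
  L2 @0x59[5] → 0x5C007  P=1,RW=1,US=1,PS=0
  ⇒ phys 0x5C033  [3 reads]
#6 VA=0x20060A478 (r,kernel):
  L0 @0x2F[8] → 0x60007  P=1,RW=1,US=1,PS=0
  L1 @0x60[3] → 0x61007  P=1,RW=1,US=1,PS=0
  L2 @0x61[10] → 0x63007  P=1,RW=1,US=1,PS=0
  ⇒ phys 0x63478  [3 reads]

Entries read for #6: 3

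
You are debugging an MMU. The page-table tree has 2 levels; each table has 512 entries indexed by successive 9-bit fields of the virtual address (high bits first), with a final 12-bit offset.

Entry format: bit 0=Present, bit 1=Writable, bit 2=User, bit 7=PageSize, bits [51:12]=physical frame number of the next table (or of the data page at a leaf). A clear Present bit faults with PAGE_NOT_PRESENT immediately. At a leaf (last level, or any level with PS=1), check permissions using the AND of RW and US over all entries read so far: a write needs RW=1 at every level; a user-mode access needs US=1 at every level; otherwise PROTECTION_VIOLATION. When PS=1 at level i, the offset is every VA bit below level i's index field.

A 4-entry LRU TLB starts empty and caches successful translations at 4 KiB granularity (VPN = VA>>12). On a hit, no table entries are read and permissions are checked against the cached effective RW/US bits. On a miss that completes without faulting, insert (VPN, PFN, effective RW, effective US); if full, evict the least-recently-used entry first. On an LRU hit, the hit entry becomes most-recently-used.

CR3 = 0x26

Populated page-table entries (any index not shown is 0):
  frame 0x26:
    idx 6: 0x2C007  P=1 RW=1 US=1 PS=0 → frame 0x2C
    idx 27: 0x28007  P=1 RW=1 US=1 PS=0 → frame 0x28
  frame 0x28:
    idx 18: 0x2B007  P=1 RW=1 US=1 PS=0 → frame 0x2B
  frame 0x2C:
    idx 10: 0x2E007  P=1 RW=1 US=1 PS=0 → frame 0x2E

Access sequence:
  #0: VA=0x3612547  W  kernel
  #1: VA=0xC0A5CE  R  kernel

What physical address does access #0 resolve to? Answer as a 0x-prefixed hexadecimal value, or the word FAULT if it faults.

Trace:
#0 VA=0x3612547 (w,kernel):
  L0 @0x26[27] → 0x28007  P=1,RW=1,US=1,PS=0
  L1 @0x28[18] → 0x2B007  P=1,RW=1,US=1,PS=0
  → PA=0x2B547  (2 entries read)
#1 VA=0xC0A5CE (r,kernel):
  L0 @0x26[6] → 0x2C007  P=1,RW=1,US=1,PS=0
  L1 @0x2C[10] → 0x2E007  P=1,RW=1,US=1,PS=0
  → PA=0x2E5CE  (2 entries read)

Access #0 PA: 0x2B547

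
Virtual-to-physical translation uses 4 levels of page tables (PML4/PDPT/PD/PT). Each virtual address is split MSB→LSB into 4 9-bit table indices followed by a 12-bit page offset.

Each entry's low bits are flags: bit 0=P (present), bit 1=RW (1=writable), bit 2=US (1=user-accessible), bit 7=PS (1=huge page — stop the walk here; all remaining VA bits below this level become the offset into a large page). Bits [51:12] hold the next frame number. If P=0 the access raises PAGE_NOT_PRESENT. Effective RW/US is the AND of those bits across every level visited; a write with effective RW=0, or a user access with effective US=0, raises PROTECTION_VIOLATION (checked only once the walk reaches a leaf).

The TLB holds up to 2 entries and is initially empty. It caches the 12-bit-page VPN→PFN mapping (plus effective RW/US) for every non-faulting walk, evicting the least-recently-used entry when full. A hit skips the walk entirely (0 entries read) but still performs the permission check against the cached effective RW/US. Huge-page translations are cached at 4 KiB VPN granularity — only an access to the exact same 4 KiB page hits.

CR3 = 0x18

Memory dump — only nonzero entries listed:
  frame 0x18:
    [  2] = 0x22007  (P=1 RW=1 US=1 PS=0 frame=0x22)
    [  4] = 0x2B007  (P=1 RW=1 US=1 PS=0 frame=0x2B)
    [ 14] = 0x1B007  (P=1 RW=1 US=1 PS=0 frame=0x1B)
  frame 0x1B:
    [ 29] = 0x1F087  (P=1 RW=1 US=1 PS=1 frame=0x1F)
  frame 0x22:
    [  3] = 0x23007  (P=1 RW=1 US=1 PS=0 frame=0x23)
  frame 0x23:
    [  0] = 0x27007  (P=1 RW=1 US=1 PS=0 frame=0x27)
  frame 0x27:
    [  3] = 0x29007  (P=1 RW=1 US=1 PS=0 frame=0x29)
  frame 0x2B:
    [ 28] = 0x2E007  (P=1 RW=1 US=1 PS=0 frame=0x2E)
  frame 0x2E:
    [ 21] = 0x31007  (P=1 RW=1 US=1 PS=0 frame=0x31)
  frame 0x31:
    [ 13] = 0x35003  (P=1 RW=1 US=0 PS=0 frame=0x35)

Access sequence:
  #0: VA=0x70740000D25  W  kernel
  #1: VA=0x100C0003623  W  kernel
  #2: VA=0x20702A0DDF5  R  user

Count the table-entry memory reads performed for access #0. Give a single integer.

Trace:
#0 VA=0x70740000D25 (w,kernel):
  lvl0: tbl 0x18, slot 14 ⇒ 0x1B007 (P1/RW1/US1/PS0)
  lvl1: tbl 0x1B, slot 29 ⇒ 0x1F087 (P1/RW1/US1/PS1)
  ⇒ phys 0x1FD25 (huge @L1)  [2 reads]
#1 VA=0x100C0003623 (w,kernel):
  lvl0: tbl 0x18, slot 2 ⇒ 0x22007 (P1/RW1/US1/PS0)
  lvl1: tbl 0x22, slot 3 ⇒ 0x23007 (P1/RW1/US1/PS0)
  lvl2: tbl 0x23, slot 0 ⇒ 0x27007 (P1/RW1/US1/PS0)
  lvl3: tbl 0x27, slot 3 ⇒ 0x29007 (P1/RW1/US1/PS0)
  ⇒ phys 0x29623  [4 reads]
#2 VA=0x20702A0DDF5 (r,user):
  lvl0: tbl 0x18, slot 4 ⇒ 0x2B007 (P1/RW1/US1/PS0)
  lvl1: tbl 0x2B, slot 28 ⇒ 0x2E007 (P1/RW1/US1/PS0)
  lvl2: tbl 0x2E, slot 21 ⇒ 0x31007 (P1/RW1/US1/PS0)
  lvl3: tbl 0x31, slot 13 ⇒ 0x35003 (P1/RW1/US0/PS0)
  ⇒ fault: PROTECTION_VIOLATION  — 4 lookups

Entries read for #0: 2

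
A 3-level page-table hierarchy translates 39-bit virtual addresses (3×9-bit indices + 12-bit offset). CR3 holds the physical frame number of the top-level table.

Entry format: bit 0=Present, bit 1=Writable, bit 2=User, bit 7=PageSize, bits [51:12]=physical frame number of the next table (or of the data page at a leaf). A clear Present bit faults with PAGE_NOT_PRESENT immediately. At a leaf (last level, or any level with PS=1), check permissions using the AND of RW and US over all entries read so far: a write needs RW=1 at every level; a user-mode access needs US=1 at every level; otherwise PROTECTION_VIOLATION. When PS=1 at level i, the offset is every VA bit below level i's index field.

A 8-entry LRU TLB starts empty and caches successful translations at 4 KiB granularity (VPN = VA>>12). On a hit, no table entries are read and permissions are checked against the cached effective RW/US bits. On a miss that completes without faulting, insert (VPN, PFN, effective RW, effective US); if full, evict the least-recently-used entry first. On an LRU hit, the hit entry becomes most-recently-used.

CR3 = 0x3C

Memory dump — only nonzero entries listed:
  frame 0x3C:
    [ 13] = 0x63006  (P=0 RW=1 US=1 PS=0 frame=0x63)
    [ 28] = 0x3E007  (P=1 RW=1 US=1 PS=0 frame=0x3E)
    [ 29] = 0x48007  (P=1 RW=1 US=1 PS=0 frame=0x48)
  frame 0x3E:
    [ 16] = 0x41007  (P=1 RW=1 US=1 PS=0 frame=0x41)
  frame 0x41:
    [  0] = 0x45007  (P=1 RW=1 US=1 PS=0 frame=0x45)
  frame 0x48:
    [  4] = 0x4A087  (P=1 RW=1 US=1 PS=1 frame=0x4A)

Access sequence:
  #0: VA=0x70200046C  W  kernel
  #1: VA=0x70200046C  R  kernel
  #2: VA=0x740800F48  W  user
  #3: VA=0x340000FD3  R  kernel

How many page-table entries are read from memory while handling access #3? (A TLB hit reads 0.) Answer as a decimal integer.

Trace:
#0 VA=0x70200046C (w,kernel):
  L0: frame=0x3C idx=28 entry=0x3E007 [P=1 RW=1 US=1 PS=0]
  L1: frame=0x3E idx=16 entry=0x41007 [P=1 RW=1 US=1 PS=0]
  L2: frame=0x41 idx=0 entry=0x45007 [P=1 RW=1 US=1 PS=0]
  ✓ 0x4546C  — 3 lookups
#1 VA=0x70200046C (r,kernel):
  TLB hit vpn=0x702000 → PA=0x4546C
#2 VA=0x740800F48 (w,user):
  L0: frame=0x3C idx=29 entry=0x48007 [P=1 RW=1 US=1 PS=0]
  L1: frame=0x48 idx=4 entry=0x4A087 [P=1 RW=1 US=1 PS=1]
  ✓ 0x4AF48 (huge @L1)  — 2 lookups
#3 VA=0x340000FD3 (r,kernel):
  L0: frame=0x3C idx=13 entry=0x63006 [P=0 RW=1 US=1 PS=0]
  → PAGE_NOT_PRESENT  (1 entries read)

Entries read for #3: 1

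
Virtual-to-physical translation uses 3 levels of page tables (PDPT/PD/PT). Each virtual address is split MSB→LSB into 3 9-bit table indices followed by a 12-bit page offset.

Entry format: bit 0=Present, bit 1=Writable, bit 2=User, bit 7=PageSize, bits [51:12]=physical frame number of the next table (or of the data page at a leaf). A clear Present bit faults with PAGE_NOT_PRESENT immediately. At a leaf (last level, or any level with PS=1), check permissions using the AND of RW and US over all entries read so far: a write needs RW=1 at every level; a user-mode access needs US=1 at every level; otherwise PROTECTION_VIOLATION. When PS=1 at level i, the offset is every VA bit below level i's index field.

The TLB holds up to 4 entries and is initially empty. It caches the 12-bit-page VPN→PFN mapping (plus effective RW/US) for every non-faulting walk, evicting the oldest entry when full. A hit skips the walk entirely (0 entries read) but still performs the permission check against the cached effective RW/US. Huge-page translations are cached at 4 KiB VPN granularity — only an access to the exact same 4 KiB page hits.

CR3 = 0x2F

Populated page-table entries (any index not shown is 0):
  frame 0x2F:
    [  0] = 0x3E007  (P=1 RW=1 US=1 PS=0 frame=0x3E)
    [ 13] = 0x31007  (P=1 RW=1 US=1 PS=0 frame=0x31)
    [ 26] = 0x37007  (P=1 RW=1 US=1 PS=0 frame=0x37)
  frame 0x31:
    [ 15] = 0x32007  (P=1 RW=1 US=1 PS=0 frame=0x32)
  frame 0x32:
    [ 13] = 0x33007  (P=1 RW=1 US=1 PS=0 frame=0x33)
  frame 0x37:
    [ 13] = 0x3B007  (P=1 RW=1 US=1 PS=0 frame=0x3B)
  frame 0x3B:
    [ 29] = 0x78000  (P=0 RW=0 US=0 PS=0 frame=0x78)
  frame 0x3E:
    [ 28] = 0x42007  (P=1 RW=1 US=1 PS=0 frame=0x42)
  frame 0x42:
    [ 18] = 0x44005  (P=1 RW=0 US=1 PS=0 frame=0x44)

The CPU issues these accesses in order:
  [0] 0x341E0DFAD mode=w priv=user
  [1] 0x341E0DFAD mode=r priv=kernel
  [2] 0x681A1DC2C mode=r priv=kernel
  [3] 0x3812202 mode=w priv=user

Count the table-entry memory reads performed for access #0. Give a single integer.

Per-access translation:
#0 VA=0x341E0DFAD (w,user):
  lvl0: tbl 0x2F, slot 13 ⇒ 0x31007 (P1/RW1/US1/PS0)
  lvl1: tbl 0x31, slot 15 ⇒ 0x32007 (P1/RW1/US1/PS0)
  lvl2: tbl 0x32, slot 13 ⇒ 0x33007 (P1/RW1/US1/PS0)
  ✓ 0x33FAD  — 3 lookups
#1 VA=0x341E0DFAD (r,kernel):
  TLB hit vpn=0x341E0D → PA=0x33FAD
#2 VA=0x681A1DC2C (r,kernel):
  lvl0: tbl 0x2F, slot 26 ⇒ 0x37007 (P1/RW1/US1/PS0)
  lvl1: tbl 0x37, slot 13 ⇒ 0x3B007 (P1/RW1/US1/PS0)
  lvl2: tbl 0x3B, slot 29 ⇒ 0x78000 (P0/RW0/US0/PS0)
  ✗ PAGE_NOT_PRESENT  [3 reads]
#3 VA=0x3812202 (w,user):
  lvl0: tbl 0x2F, slot 0 ⇒ 0x3E007 (P1/RW1/US1/PS0)
  lvl1: tbl 0x3E, slot 28 ⇒ 0x42007 (P1/RW1/US1/PS0)
  lvl2: tbl 0x42, slot 18 ⇒ 0x44005 (P1/RW0/US1/PS0)
  ✗ PROTECTION_VIOLATION  [3 reads]

Entries read for #0: 3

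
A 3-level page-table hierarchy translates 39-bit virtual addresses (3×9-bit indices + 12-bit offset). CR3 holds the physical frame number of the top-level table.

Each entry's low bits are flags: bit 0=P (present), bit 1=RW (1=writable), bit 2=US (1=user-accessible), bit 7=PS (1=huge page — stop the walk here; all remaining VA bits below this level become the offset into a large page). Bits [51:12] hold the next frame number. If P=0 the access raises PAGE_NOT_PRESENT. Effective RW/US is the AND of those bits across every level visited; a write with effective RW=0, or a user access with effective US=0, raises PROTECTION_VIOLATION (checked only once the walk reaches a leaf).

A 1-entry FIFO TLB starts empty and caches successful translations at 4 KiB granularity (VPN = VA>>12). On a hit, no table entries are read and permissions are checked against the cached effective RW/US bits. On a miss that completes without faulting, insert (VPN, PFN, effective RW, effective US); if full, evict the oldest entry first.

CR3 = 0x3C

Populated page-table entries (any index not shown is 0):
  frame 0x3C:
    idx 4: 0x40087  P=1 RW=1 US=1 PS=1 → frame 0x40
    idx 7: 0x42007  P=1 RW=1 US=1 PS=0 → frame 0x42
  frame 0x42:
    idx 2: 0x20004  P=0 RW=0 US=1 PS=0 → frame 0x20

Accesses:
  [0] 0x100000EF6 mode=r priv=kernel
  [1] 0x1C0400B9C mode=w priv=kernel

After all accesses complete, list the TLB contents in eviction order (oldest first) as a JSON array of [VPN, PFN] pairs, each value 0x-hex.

Trace:
#0 VA=0x100000EF6 (r,kernel):
  L0 @0x3C[4] → 0x40087  P=1,RW=1,US=1,PS=1
  ✓ 0x40EF6 (huge @L0)  — 1 lookups
#1 VA=0x1C0400B9C (w,kernel):
  L0 @0x3C[7] → 0x42007  P=1,RW=1,US=1,PS=0
  L1 @0x42[2] → 0x20004  P=0,RW=0,US=1,PS=0
  ⇒ fault: PAGE_NOT_PRESENT  — 2 lookups

TLB: [["0x100000", "0x40"]]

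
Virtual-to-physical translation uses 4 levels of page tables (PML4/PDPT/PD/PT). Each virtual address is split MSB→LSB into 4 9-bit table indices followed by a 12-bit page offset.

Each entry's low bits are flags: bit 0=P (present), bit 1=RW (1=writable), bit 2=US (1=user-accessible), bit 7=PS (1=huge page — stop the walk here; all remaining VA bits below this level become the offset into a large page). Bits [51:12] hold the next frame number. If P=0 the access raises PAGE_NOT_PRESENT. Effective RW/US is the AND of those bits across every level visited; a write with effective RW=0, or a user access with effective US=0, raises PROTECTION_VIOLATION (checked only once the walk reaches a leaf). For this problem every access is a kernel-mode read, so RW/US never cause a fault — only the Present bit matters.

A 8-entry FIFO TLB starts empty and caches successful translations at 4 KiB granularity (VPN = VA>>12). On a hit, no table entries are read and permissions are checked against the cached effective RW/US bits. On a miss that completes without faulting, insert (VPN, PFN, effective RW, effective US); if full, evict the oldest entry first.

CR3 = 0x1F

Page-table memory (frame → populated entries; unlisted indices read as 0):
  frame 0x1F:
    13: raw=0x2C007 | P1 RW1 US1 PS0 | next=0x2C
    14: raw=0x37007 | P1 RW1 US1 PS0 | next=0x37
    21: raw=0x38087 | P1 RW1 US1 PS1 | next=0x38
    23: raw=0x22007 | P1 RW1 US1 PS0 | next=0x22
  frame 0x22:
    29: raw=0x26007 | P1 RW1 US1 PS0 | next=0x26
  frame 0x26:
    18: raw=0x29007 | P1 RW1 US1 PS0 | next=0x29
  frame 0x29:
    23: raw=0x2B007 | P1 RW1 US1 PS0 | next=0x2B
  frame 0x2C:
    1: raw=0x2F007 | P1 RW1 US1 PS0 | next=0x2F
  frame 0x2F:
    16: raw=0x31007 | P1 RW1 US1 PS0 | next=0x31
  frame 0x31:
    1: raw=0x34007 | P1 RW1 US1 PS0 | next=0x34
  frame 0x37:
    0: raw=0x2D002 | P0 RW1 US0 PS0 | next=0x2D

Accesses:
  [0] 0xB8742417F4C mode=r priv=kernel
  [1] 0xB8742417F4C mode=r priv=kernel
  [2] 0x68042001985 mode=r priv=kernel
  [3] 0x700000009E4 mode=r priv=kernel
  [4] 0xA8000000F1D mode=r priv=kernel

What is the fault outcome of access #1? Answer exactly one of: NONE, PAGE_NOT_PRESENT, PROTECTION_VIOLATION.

Walk each access:
#0 VA=0xB8742417F4C (r,kernel):
  L0: frame=0x1F idx=23 entry=0x22007 [P=1 RW=1 US=1 PS=0]
  L1: frame=0x22 idx=29 entry=0x26007 [P=1 RW=1 US=1 PS=0]
  L2: frame=0x26 idx=18 entry=0x29007 [P=1 RW=1 US=1 PS=0]
  L3: frame=0x29 idx=23 entry=0x2B007 [P=1 RW=1 US=1 PS=0]
  ✓ 0x2BF4C  — 4 lookups
#1 VA=0xB8742417F4C (r,kernel):
  TLB hit vpn=0xB8742417 → PA=0x2BF4C
#2 VA=0x68042001985 (r,kernel):
  L0: frame=0x1F idx=13 entry=0x2C007 [P=1 RW=1 US=1 PS=0]
  L1: frame=0x2C idx=1 entry=0x2F007 [P=1 RW=1 US=1 PS=0]
  L2: frame=0x2F idx=16 entry=0x31007 [P=1 RW=1 US=1 PS=0]
  L3: frame=0x31 idx=1 entry=0x34007 [P=1 RW=1 US=1 PS=0]
  ✓ 0x34985  — 4 lookups
#3 VA=0x700000009E4 (r,kernel):
  L0: frame=0x1F idx=14 entry=0x37007 [P=1 RW=1 US=1 PS=0]
  L1: frame=0x37 idx=0 entry=0x2D002 [P=0 RW=1 US=0 PS=0]
  → PAGE_NOT_PRESENT  (2 entries read)
#4 VA=0xA8000000F1D (r,kernel):
  L0: frame=0x1F idx=21 entry=0x38087 [P=1 RW=1 US=1 PS=1]
  ✓ 0x38F1D (huge @L0)  — 1 lookups

Access #1 fault: NONE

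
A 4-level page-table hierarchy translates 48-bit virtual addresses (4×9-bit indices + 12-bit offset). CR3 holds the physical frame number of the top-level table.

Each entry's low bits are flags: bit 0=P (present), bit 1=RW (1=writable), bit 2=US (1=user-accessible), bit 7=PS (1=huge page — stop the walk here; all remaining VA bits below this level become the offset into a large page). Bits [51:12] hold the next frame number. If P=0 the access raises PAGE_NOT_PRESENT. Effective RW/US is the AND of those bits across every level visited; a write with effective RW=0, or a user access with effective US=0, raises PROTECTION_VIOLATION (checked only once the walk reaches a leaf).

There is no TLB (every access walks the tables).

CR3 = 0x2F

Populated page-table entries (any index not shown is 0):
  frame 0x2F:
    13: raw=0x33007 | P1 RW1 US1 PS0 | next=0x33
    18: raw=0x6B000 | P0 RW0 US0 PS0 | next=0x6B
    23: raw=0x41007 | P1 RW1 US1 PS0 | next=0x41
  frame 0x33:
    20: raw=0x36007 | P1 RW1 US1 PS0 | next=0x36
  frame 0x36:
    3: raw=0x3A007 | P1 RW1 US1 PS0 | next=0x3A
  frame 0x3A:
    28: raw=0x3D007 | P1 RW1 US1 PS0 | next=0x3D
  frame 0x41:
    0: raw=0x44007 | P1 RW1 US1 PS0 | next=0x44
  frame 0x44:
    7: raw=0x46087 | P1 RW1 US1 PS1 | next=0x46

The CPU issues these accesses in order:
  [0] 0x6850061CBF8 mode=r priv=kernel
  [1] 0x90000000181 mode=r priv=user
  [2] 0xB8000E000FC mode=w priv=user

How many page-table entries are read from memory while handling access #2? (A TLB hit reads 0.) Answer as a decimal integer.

Per-access translation:
#0 VA=0x6850061CBF8 (r,kernel):
  [0] read 0x2F idx=13: raw=0x33007 flags P=1 W=1 U=1 S=0
  [1] read 0x33 idx=20: raw=0x36007 flags P=1 W=1 U=1 S=0
  [2] read 0x36 idx=3: raw=0x3A007 flags P=1 W=1 U=1 S=0
  [3] read 0x3A idx=28: raw=0x3D007 flags P=1 W=1 U=1 S=0
  → PA=0x3DBF8  (4 entries read)
#1 VA=0x90000000181 (r,user):
  [0] read 0x2F idx=18: raw=0x6B000 flags P=0 W=0 U=0 S=0
  ⇒ fault: PAGE_NOT_PRESENT  — 1 lookups
#2 VA=0xB8000E000FC (w,user):
  [0] read 0x2F idx=23: raw=0x41007 flags P=1 W=1 U=1 S=0
  [1] read 0x41 idx=0: raw=0x44007 flags P=1 W=1 U=1 S=0
  [2] read 0x44 idx=7: raw=0x46087 flags P=1 W=1 U=1 S=1
  → PA=0x460FC (huge @L2)  (3 entries read)

Entries read for #2: 3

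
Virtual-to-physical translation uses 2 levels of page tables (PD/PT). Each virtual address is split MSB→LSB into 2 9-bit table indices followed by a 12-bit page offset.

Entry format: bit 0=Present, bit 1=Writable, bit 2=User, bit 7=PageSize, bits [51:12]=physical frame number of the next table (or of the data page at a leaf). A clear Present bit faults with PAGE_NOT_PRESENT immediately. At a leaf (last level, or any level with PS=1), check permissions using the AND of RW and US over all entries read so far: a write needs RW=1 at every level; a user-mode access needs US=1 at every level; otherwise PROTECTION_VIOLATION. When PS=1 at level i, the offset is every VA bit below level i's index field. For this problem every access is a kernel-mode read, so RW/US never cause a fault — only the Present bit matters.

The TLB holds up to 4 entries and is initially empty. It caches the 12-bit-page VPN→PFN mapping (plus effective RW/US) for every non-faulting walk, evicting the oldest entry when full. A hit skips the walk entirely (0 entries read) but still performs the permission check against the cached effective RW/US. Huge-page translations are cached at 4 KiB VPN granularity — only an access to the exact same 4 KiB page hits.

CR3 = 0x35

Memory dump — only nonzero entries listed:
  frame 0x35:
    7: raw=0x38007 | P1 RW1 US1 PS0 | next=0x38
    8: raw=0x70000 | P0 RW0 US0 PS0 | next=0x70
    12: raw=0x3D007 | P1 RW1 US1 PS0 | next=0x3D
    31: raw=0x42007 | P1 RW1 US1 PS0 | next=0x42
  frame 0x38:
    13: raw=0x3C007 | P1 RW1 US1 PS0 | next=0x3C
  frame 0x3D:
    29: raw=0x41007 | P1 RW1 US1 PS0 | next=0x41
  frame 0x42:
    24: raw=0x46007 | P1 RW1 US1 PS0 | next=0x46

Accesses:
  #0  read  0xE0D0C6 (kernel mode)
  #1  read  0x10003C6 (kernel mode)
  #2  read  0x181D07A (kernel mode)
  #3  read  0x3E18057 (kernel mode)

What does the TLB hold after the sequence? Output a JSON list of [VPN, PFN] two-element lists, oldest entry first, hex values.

Per-access translation:
#0 VA=0xE0D0C6 (r,kernel):
  L0: frame=0x35 idx=7 entry=0x38007 [P=1 RW=1 US=1 PS=0]
  L1: frame=0x38 idx=13 entry=0x3C007 [P=1 RW=1 US=1 PS=0]
  ✓ 0x3C0C6  — 2 lookups
#1 VA=0x10003C6 (r,kernel):
  L0: frame=0x35 idx=8 entry=0x70000 [P=0 RW=0 US=0 PS=0]
  → PAGE_NOT_PRESENT  (1 entries read)
#2 VA=0x181D07A (r,kernel):
  L0: frame=0x35 idx=12 entry=0x3D007 [P=1 RW=1 US=1 PS=0]
  L1: frame=0x3D idx=29 entry=0x41007 [P=1 RW=1 US=1 PS=0]
  ✓ 0x4107A  — 2 lookups
#3 VA=0x3E18057 (r,kernel):
  L0: frame=0x35 idx=31 entry=0x42007 [P=1 RW=1 US=1 PS=0]
  L1: frame=0x42 idx=24 entry=0x46007 [P=1 RW=1 US=1 PS=0]
  ✓ 0x46057  — 2 lookups

TLB: [["0xE0D", "0x3C"], ["0x181D", "0x41"], ["0x3E18", "0x46"]]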